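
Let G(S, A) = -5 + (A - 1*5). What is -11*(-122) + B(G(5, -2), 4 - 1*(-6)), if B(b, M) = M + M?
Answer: 1362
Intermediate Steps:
G(S, A) = -10 + A (G(S, A) = -5 + (A - 5) = -5 + (-5 + A) = -10 + A)
B(b, M) = 2*M
-11*(-122) + B(G(5, -2), 4 - 1*(-6)) = -11*(-122) + 2*(4 - 1*(-6)) = 1342 + 2*(4 + 6) = 1342 + 2*10 = 1342 + 20 = 1362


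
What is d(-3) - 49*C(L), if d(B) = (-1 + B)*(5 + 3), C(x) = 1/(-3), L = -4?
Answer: -47/3 ≈ -15.667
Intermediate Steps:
C(x) = -1/3
d(B) = -8 + 8*B (d(B) = (-1 + B)*8 = -8 + 8*B)
d(-3) - 49*C(L) = (-8 + 8*(-3)) - 49*(-1/3) = (-8 - 24) + 49/3 = -32 + 49/3 = -47/3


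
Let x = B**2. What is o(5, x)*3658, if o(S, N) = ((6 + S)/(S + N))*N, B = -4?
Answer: 643808/21 ≈ 30658.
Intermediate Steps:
x = 16 (x = (-4)**2 = 16)
o(S, N) = N*(6 + S)/(N + S) (o(S, N) = ((6 + S)/(N + S))*N = N*(6 + S)/(N + S))
o(5, x)*3658 = (16*(6 + 5)/(16 + 5))*3658 = (16*11/21)*3658 = (16*(1/21)*11)*3658 = (176/21)*3658 = 643808/21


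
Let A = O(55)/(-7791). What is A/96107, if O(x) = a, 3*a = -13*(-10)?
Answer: -130/2246308911 ≈ -5.7873e-8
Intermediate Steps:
a = 130/3 (a = (-13*(-10))/3 = (1/3)*130 = 130/3 ≈ 43.333)
O(x) = 130/3
A = -130/23373 (A = (130/3)/(-7791) = (130/3)*(-1/7791) = -130/23373 ≈ -0.0055620)
A/96107 = -130/23373/96107 = -130/23373*1/96107 = -130/2246308911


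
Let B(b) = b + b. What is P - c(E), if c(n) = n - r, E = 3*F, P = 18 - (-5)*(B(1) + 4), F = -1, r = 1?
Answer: 52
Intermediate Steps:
B(b) = 2*b
P = 48 (P = 18 - (-5)*(2*1 + 4) = 18 - (-5)*(2 + 4) = 18 - (-5)*6 = 18 - 1*(-30) = 18 + 30 = 48)
E = -3 (E = 3*(-1) = -3)
c(n) = -1 + n (c(n) = n - 1*1 = n - 1 = -1 + n)
P - c(E) = 48 - (-1 - 3) = 48 - 1*(-4) = 48 + 4 = 52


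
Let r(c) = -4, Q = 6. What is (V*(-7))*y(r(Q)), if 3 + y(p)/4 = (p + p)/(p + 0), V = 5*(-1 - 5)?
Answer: -840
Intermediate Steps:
V = -30 (V = 5*(-6) = -30)
y(p) = -4 (y(p) = -12 + 4*((p + p)/(p + 0)) = -12 + 4*((2*p)/p) = -12 + 4*2 = -12 + 8 = -4)
(V*(-7))*y(r(Q)) = -30*(-7)*(-4) = 210*(-4) = -840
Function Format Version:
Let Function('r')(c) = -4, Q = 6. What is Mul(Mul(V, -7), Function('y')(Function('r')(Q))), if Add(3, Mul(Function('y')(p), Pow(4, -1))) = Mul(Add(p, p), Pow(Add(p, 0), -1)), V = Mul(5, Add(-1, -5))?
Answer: -840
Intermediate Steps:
V = -30 (V = Mul(5, -6) = -30)
Function('y')(p) = -4 (Function('y')(p) = Add(-12, Mul(4, Mul(Add(p, p), Pow(Add(p, 0), -1)))) = Add(-12, Mul(4, Mul(Mul(2, p), Pow(p, -1)))) = Add(-12, Mul(4, 2)) = Add(-12, 8) = -4)
Mul(Mul(V, -7), Function('y')(Function('r')(Q))) = Mul(Mul(-30, -7), -4) = Mul(210, -4) = -840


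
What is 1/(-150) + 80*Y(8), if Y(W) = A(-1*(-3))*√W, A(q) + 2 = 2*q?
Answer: -1/150 + 640*√2 ≈ 905.09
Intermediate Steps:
A(q) = -2 + 2*q
Y(W) = 4*√W (Y(W) = (-2 + 2*(-1*(-3)))*√W = (-2 + 2*3)*√W = (-2 + 6)*√W = 4*√W)
1/(-150) + 80*Y(8) = 1/(-150) + 80*(4*√8) = -1/150 + 80*(4*(2*√2)) = -1/150 + 80*(8*√2) = -1/150 + 640*√2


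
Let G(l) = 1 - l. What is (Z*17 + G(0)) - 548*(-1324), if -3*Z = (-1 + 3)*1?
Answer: 2176625/3 ≈ 7.2554e+5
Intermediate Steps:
Z = -⅔ (Z = -(-1 + 3)/3 = -2/3 = -⅓*2 = -⅔ ≈ -0.66667)
(Z*17 + G(0)) - 548*(-1324) = (-⅔*17 + (1 - 1*0)) - 548*(-1324) = (-34/3 + (1 + 0)) + 725552 = (-34/3 + 1) + 725552 = -31/3 + 725552 = 2176625/3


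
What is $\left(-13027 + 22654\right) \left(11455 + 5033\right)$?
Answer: $158729976$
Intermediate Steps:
$\left(-13027 + 22654\right) \left(11455 + 5033\right) = 9627 \cdot 16488 = 158729976$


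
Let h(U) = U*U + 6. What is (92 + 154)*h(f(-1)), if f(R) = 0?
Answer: 1476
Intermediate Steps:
h(U) = 6 + U² (h(U) = U² + 6 = 6 + U²)
(92 + 154)*h(f(-1)) = (92 + 154)*(6 + 0²) = 246*(6 + 0) = 246*6 = 1476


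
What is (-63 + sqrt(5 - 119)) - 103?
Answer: -166 + I*sqrt(114) ≈ -166.0 + 10.677*I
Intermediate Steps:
(-63 + sqrt(5 - 119)) - 103 = (-63 + sqrt(-114)) - 103 = (-63 + I*sqrt(114)) - 103 = -166 + I*sqrt(114)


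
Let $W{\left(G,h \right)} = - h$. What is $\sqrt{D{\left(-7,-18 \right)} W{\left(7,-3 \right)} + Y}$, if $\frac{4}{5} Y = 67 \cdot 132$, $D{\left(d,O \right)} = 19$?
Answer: $2 \sqrt{2778} \approx 105.41$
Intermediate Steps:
$Y = 11055$ ($Y = \frac{5 \cdot 67 \cdot 132}{4} = \frac{5}{4} \cdot 8844 = 11055$)
$\sqrt{D{\left(-7,-18 \right)} W{\left(7,-3 \right)} + Y} = \sqrt{19 \left(\left(-1\right) \left(-3\right)\right) + 11055} = \sqrt{19 \cdot 3 + 11055} = \sqrt{57 + 11055} = \sqrt{11112} = 2 \sqrt{2778}$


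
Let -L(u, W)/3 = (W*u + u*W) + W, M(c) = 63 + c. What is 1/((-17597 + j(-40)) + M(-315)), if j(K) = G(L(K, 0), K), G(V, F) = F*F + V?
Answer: -1/16249 ≈ -6.1542e-5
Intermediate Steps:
L(u, W) = -3*W - 6*W*u (L(u, W) = -3*((W*u + u*W) + W) = -3*((W*u + W*u) + W) = -3*(2*W*u + W) = -3*(W + 2*W*u) = -3*W - 6*W*u)
G(V, F) = V + F**2 (G(V, F) = F**2 + V = V + F**2)
j(K) = K**2 (j(K) = -3*0*(1 + 2*K) + K**2 = 0 + K**2 = K**2)
1/((-17597 + j(-40)) + M(-315)) = 1/((-17597 + (-40)**2) + (63 - 315)) = 1/((-17597 + 1600) - 252) = 1/(-15997 - 252) = 1/(-16249) = -1/16249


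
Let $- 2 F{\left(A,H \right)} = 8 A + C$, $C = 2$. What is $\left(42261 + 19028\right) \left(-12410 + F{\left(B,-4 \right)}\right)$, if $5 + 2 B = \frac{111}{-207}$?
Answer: $- \frac{52438561955}{69} \approx -7.5998 \cdot 10^{8}$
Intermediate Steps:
$B = - \frac{191}{69}$ ($B = - \frac{5}{2} + \frac{111 \frac{1}{-207}}{2} = - \frac{5}{2} + \frac{111 \left(- \frac{1}{207}\right)}{2} = - \frac{5}{2} + \frac{1}{2} \left(- \frac{37}{69}\right) = - \frac{5}{2} - \frac{37}{138} = - \frac{191}{69} \approx -2.7681$)
$F{\left(A,H \right)} = -1 - 4 A$ ($F{\left(A,H \right)} = - \frac{8 A + 2}{2} = - \frac{2 + 8 A}{2} = -1 - 4 A$)
$\left(42261 + 19028\right) \left(-12410 + F{\left(B,-4 \right)}\right) = \left(42261 + 19028\right) \left(-12410 - - \frac{695}{69}\right) = 61289 \left(-12410 + \left(-1 + \frac{764}{69}\right)\right) = 61289 \left(-12410 + \frac{695}{69}\right) = 61289 \left(- \frac{855595}{69}\right) = - \frac{52438561955}{69}$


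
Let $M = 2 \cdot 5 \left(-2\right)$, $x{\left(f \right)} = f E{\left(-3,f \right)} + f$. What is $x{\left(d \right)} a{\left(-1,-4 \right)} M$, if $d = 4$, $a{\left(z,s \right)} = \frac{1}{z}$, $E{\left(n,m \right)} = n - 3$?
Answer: $-400$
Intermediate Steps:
$E{\left(n,m \right)} = -3 + n$
$x{\left(f \right)} = - 5 f$ ($x{\left(f \right)} = f \left(-3 - 3\right) + f = f \left(-6\right) + f = - 6 f + f = - 5 f$)
$M = -20$ ($M = 10 \left(-2\right) = -20$)
$x{\left(d \right)} a{\left(-1,-4 \right)} M = \frac{\left(-5\right) 4}{-1} \left(-20\right) = \left(-20\right) \left(-1\right) \left(-20\right) = 20 \left(-20\right) = -400$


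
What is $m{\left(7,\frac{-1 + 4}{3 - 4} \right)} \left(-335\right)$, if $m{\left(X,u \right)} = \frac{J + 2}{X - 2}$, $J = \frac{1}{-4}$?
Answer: $- \frac{469}{4} \approx -117.25$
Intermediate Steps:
$J = - \frac{1}{4} \approx -0.25$
$m{\left(X,u \right)} = \frac{7}{4 \left(-2 + X\right)}$ ($m{\left(X,u \right)} = \frac{- \frac{1}{4} + 2}{X - 2} = \frac{7}{4 \left(-2 + X\right)}$)
$m{\left(7,\frac{-1 + 4}{3 - 4} \right)} \left(-335\right) = \frac{7}{4 \left(-2 + 7\right)} \left(-335\right) = \frac{7}{4 \cdot 5} \left(-335\right) = \frac{7}{4} \cdot \frac{1}{5} \left(-335\right) = \frac{7}{20} \left(-335\right) = - \frac{469}{4}$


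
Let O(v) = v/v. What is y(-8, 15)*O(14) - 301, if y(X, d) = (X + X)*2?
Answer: -333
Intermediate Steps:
y(X, d) = 4*X (y(X, d) = (2*X)*2 = 4*X)
O(v) = 1
y(-8, 15)*O(14) - 301 = (4*(-8))*1 - 301 = -32*1 - 301 = -32 - 301 = -333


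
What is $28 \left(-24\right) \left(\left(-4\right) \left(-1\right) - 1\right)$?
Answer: $-2016$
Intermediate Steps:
$28 \left(-24\right) \left(\left(-4\right) \left(-1\right) - 1\right) = - 672 \left(4 - 1\right) = \left(-672\right) 3 = -2016$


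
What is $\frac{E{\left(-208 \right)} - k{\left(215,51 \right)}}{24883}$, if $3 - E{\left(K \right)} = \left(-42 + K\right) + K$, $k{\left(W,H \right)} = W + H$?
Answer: $\frac{195}{24883} \approx 0.0078367$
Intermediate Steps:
$k{\left(W,H \right)} = H + W$
$E{\left(K \right)} = 45 - 2 K$ ($E{\left(K \right)} = 3 - \left(\left(-42 + K\right) + K\right) = 3 - \left(-42 + 2 K\right) = 45 - 2 K$)
$\frac{E{\left(-208 \right)} - k{\left(215,51 \right)}}{24883} = \frac{\left(45 - -416\right) - \left(51 + 215\right)}{24883} = \left(\left(45 + 416\right) - 266\right) \frac{1}{24883} = \left(461 - 266\right) \frac{1}{24883} = 195 \cdot \frac{1}{24883} = \frac{195}{24883}$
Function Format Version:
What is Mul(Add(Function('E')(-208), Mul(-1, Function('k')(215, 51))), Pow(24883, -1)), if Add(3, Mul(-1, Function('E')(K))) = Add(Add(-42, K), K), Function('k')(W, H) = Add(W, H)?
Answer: Rational(195, 24883) ≈ 0.0078367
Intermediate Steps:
Function('k')(W, H) = Add(H, W)
Function('E')(K) = Add(45, Mul(-2, K)) (Function('E')(K) = Add(3, Mul(-1, Add(Add(-42, K), K))) = Add(3, Mul(-1, Add(-42, Mul(2, K)))) = Add(3, Add(42, Mul(-2, K))) = Add(45, Mul(-2, K)))
Mul(Add(Function('E')(-208), Mul(-1, Function('k')(215, 51))), Pow(24883, -1)) = Mul(Add(Add(45, Mul(-2, -208)), Mul(-1, Add(51, 215))), Pow(24883, -1)) = Mul(Add(Add(45, 416), Mul(-1, 266)), Rational(1, 24883)) = Mul(Add(461, -266), Rational(1, 24883)) = Mul(195, Rational(1, 24883)) = Rational(195, 24883)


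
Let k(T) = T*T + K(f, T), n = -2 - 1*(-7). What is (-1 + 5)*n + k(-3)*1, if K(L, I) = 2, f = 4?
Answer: 31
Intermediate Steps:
n = 5 (n = -2 + 7 = 5)
k(T) = 2 + T² (k(T) = T*T + 2 = T² + 2 = 2 + T²)
(-1 + 5)*n + k(-3)*1 = (-1 + 5)*5 + (2 + (-3)²)*1 = 4*5 + (2 + 9)*1 = 20 + 11*1 = 20 + 11 = 31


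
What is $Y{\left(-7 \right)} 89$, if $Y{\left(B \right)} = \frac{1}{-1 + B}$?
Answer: $- \frac{89}{8} \approx -11.125$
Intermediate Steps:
$Y{\left(-7 \right)} 89 = \frac{1}{-1 - 7} \cdot 89 = \frac{1}{-8} \cdot 89 = \left(- \frac{1}{8}\right) 89 = - \frac{89}{8}$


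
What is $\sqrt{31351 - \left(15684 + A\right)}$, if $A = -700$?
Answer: $\sqrt{16367} \approx 127.93$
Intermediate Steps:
$\sqrt{31351 - \left(15684 + A\right)} = \sqrt{31351 - 14984} = \sqrt{16367}$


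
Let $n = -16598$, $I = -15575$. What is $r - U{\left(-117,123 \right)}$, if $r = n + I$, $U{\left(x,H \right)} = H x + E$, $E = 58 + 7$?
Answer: $-17847$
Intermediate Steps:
$E = 65$
$U{\left(x,H \right)} = 65 + H x$ ($U{\left(x,H \right)} = H x + 65 = 65 + H x$)
$r = -32173$ ($r = -16598 - 15575 = -32173$)
$r - U{\left(-117,123 \right)} = -32173 - \left(65 + 123 \left(-117\right)\right) = -32173 - \left(65 - 14391\right) = -32173 - -14326 = -32173 + 14326 = -17847$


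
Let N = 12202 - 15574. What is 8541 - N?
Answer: 11913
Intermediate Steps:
N = -3372
8541 - N = 8541 - 1*(-3372) = 8541 + 3372 = 11913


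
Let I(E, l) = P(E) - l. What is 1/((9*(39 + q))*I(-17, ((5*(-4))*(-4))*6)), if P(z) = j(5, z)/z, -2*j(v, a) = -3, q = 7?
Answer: -17/3378861 ≈ -5.0313e-6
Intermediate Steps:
j(v, a) = 3/2 (j(v, a) = -½*(-3) = 3/2)
P(z) = 3/(2*z)
I(E, l) = -l + 3/(2*E) (I(E, l) = 3/(2*E) - l = -l + 3/(2*E))
1/((9*(39 + q))*I(-17, ((5*(-4))*(-4))*6)) = 1/((9*(39 + 7))*(-(5*(-4))*(-4)*6 + (3/2)/(-17))) = 1/((9*46)*(-(-20*(-4))*6 + (3/2)*(-1/17))) = 1/(414*(-80*6 - 3/34)) = 1/(414*(-1*480 - 3/34)) = 1/(414*(-480 - 3/34)) = 1/(414*(-16323/34)) = 1/(-3378861/17) = -17/3378861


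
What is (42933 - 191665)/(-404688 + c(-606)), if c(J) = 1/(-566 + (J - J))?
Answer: 84182312/229053409 ≈ 0.36752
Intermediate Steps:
c(J) = -1/566 (c(J) = 1/(-566 + 0) = 1/(-566) = -1/566)
(42933 - 191665)/(-404688 + c(-606)) = (42933 - 191665)/(-404688 - 1/566) = -148732/(-229053409/566) = -148732*(-566/229053409) = 84182312/229053409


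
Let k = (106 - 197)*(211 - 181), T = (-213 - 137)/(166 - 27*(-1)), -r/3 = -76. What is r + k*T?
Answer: 999504/193 ≈ 5178.8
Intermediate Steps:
r = 228 (r = -3*(-76) = 228)
T = -350/193 (T = -350/(166 + 27) = -350/193 ≈ -1.8135)
k = -2730 (k = -91*30 = -2730)
r + k*T = 228 - 2730*(-350/193) = 228 + 955500/193 = 999504/193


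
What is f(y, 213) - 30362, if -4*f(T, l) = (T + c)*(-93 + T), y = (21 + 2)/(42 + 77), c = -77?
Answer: -455191822/14161 ≈ -32144.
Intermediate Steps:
y = 23/119 ≈ 0.19328
f(T, l) = -(-93 + T)*(-77 + T)/4 (f(T, l) = -(T - 77)*(-93 + T)/4 = -(-77 + T)*(-93 + T)/4 = -(-93 + T)*(-77 + T)/4)
f(y, 213) - 30362 = (-7161/4 - (23/119)**2/4 + (85/2)*(23/119)) - 30362 = (-7161/4 - 1/4*529/14161 + 115/14) - 30362 = (-7161/4 - 529/56644 + 115/14) - 30362 = -25235540/14161 - 30362 = -455191822/14161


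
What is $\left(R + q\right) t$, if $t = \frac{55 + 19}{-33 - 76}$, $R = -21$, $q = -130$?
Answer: $\frac{11174}{109} \approx 102.51$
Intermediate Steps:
$t = - \frac{74}{109}$ ($t = \frac{74}{-109} = 74 \left(- \frac{1}{109}\right) = - \frac{74}{109} \approx -0.6789$)
$\left(R + q\right) t = \left(-21 - 130\right) \left(- \frac{74}{109}\right) = \left(-151\right) \left(- \frac{74}{109}\right) = \frac{11174}{109}$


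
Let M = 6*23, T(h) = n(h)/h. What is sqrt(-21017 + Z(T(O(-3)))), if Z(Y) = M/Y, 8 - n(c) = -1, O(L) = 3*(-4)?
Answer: I*sqrt(21201) ≈ 145.61*I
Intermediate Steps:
O(L) = -12
n(c) = 9 (n(c) = 8 - 1*(-1) = 8 + 1 = 9)
T(h) = 9/h
M = 138
Z(Y) = 138/Y
sqrt(-21017 + Z(T(O(-3)))) = sqrt(-21017 + 138/((9/(-12)))) = sqrt(-21017 + 138/((9*(-1/12)))) = sqrt(-21017 + 138/(-3/4)) = sqrt(-21017 + 138*(-4/3)) = sqrt(-21017 - 184) = sqrt(-21201) = I*sqrt(21201)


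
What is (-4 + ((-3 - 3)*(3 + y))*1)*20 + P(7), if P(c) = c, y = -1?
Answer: -313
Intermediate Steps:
(-4 + ((-3 - 3)*(3 + y))*1)*20 + P(7) = (-4 + ((-3 - 3)*(3 - 1))*1)*20 + 7 = (-4 - 6*2*1)*20 + 7 = (-4 - 12*1)*20 + 7 = (-4 - 12)*20 + 7 = -16*20 + 7 = -320 + 7 = -313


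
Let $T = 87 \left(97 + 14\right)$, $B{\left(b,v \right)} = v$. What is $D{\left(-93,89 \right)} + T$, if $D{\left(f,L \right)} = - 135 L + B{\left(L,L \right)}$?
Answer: $-2269$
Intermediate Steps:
$T = 9657$ ($T = 87 \cdot 111 = 9657$)
$D{\left(f,L \right)} = - 134 L$ ($D{\left(f,L \right)} = - 135 L + L = - 134 L$)
$D{\left(-93,89 \right)} + T = \left(-134\right) 89 + 9657 = -11926 + 9657 = -2269$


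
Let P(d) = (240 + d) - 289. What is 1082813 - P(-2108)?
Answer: 1084970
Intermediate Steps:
P(d) = -49 + d
1082813 - P(-2108) = 1082813 - (-49 - 2108) = 1082813 - 1*(-2157) = 1082813 + 2157 = 1084970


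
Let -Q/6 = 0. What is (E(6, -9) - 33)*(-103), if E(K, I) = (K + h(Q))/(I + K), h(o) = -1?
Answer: 10712/3 ≈ 3570.7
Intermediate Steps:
Q = 0 (Q = -6*0 = 0)
E(K, I) = (-1 + K)/(I + K) (E(K, I) = (K - 1)/(I + K) = (-1 + K)/(I + K))
(E(6, -9) - 33)*(-103) = ((-1 + 6)/(-9 + 6) - 33)*(-103) = (5/(-3) - 33)*(-103) = (-⅓*5 - 33)*(-103) = (-5/3 - 33)*(-103) = -104/3*(-103) = 10712/3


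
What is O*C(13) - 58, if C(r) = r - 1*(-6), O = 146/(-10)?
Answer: -1677/5 ≈ -335.40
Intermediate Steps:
O = -73/5 (O = 146*(-⅒) = -73/5 ≈ -14.600)
C(r) = 6 + r (C(r) = r + 6 = 6 + r)
O*C(13) - 58 = -73*(6 + 13)/5 - 58 = -73/5*19 - 58 = -1387/5 - 58 = -1677/5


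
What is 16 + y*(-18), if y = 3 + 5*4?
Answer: -398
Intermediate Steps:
y = 23 (y = 3 + 20 = 23)
16 + y*(-18) = 16 + 23*(-18) = 16 - 414 = -398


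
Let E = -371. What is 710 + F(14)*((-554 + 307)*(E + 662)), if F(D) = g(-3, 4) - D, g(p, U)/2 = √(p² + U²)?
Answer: 288218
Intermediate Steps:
g(p, U) = 2*√(U² + p²) (g(p, U) = 2*√(p² + U²) = 2*√(U² + p²))
F(D) = 10 - D (F(D) = 2*√(4² + (-3)²) - D = 2*√(16 + 9) - D = 2*√25 - D = 2*5 - D = 10 - D)
710 + F(14)*((-554 + 307)*(E + 662)) = 710 + (10 - 1*14)*((-554 + 307)*(-371 + 662)) = 710 + (10 - 14)*(-247*291) = 710 - 4*(-71877) = 710 + 287508 = 288218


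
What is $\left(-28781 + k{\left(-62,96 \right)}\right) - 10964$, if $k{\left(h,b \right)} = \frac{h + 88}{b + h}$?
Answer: $- \frac{675652}{17} \approx -39744.0$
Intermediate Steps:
$k{\left(h,b \right)} = \frac{88 + h}{b + h}$
$\left(-28781 + k{\left(-62,96 \right)}\right) - 10964 = \left(-28781 + \frac{88 - 62}{96 - 62}\right) - 10964 = \left(-28781 + \frac{1}{34} \cdot 26\right) - 10964 = \left(-28781 + \frac{13}{17}\right) - 10964 = - \frac{489264}{17} - 10964 = - \frac{675652}{17}$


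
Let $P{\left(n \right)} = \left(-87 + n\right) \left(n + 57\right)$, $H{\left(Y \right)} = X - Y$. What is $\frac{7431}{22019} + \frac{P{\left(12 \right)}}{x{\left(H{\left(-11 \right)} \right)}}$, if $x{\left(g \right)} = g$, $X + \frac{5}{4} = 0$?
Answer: $- \frac{151834497}{286247} \approx -530.43$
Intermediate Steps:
$X = - \frac{5}{4}$ ($X = - \frac{5}{4} + 0 = - \frac{5}{4} \approx -1.25$)
$H{\left(Y \right)} = - \frac{5}{4} - Y$
$P{\left(n \right)} = \left(-87 + n\right) \left(57 + n\right)$
$\frac{7431}{22019} + \frac{P{\left(12 \right)}}{x{\left(H{\left(-11 \right)} \right)}} = \frac{7431}{22019} + \frac{-4959 + 12^{2} - 360}{- \frac{5}{4} - -11} = 7431 \cdot \frac{1}{22019} + \frac{-4959 + 144 - 360}{- \frac{5}{4} + 11} = \frac{7431}{22019} - \frac{5175}{\frac{39}{4}} = \frac{7431}{22019} - \frac{6900}{13} = - \frac{151834497}{286247}$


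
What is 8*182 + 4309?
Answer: 5765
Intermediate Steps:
8*182 + 4309 = 1456 + 4309 = 5765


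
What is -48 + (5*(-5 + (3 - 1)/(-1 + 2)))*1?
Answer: -63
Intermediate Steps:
-48 + (5*(-5 + (3 - 1)/(-1 + 2)))*1 = -48 + (5*(-5 + 2/1))*1 = -48 + (5*(-5 + 2*1))*1 = -48 + (5*(-5 + 2))*1 = -48 + (5*(-3))*1 = -48 - 15*1 = -48 - 15 = -63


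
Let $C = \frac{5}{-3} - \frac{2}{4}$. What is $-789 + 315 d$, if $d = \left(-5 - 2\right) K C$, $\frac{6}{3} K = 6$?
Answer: $\frac{27087}{2} \approx 13544.0$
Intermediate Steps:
$K = 3$ ($K = \frac{1}{2} \cdot 6 = 3$)
$C = - \frac{13}{6}$ ($C = 5 \left(- \frac{1}{3}\right) - \frac{1}{2} = - \frac{5}{3} - \frac{1}{2} = - \frac{13}{6} \approx -2.1667$)
$d = \frac{91}{2}$ ($d = \left(-5 - 2\right) 3 \left(- \frac{13}{6}\right) = \left(-7\right) 3 \left(- \frac{13}{6}\right) = \left(-21\right) \left(- \frac{13}{6}\right) = \frac{91}{2} \approx 45.5$)
$-789 + 315 d = -789 + 315 \cdot \frac{91}{2} = -789 + \frac{28665}{2} = \frac{27087}{2}$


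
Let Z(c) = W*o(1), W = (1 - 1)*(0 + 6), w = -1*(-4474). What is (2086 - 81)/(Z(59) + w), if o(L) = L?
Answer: 2005/4474 ≈ 0.44814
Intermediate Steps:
w = 4474
W = 0 (W = 0*6 = 0)
Z(c) = 0 (Z(c) = 0*1 = 0)
(2086 - 81)/(Z(59) + w) = (2086 - 81)/(0 + 4474) = 2005/4474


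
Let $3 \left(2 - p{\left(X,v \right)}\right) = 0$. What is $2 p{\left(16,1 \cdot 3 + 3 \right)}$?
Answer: $4$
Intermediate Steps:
$p{\left(X,v \right)} = 2$ ($p{\left(X,v \right)} = 2 - 0 = 2 + 0 = 2$)
$2 p{\left(16,1 \cdot 3 + 3 \right)} = 2 \cdot 2 = 4$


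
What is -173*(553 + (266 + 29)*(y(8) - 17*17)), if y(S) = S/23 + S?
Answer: 327230538/23 ≈ 1.4227e+7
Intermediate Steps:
y(S) = 24*S/23 (y(S) = S/23 + S = 24*S/23)
-173*(553 + (266 + 29)*(y(8) - 17*17)) = -173*(553 + (266 + 29)*((24/23)*8 - 17*17)) = -173*(553 + 295*(192/23 - 289)) = -173*(553 + 295*(-6455/23)) = -173*(553 - 1904225/23) = -173*(-1891506/23) = 327230538/23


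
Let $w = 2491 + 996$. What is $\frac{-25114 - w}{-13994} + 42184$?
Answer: $\frac{590351497}{13994} \approx 42186.0$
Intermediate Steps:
$w = 3487$
$\frac{-25114 - w}{-13994} + 42184 = \frac{-25114 - 3487}{-13994} + 42184 = \left(-25114 - 3487\right) \left(- \frac{1}{13994}\right) + 42184 = \left(-28601\right) \left(- \frac{1}{13994}\right) + 42184 = \frac{28601}{13994} + 42184 = \frac{590351497}{13994}$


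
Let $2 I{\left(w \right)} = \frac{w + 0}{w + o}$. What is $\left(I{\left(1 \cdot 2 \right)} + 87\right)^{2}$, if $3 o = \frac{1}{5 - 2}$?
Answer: $\frac{2762244}{361} \approx 7651.6$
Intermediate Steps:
$o = \frac{1}{9}$ ($o = \frac{1}{3 \left(5 - 2\right)} = \frac{1}{3 \cdot 3} = \frac{1}{3} \cdot \frac{1}{3} = \frac{1}{9} \approx 0.11111$)
$I{\left(w \right)} = \frac{w}{2 \left(\frac{1}{9} + w\right)}$ ($I{\left(w \right)} = \frac{\left(w + 0\right) \frac{1}{w + \frac{1}{9}}}{2} = \frac{w \frac{1}{\frac{1}{9} + w}}{2} = \frac{w}{2 \left(\frac{1}{9} + w\right)}$)
$\left(I{\left(1 \cdot 2 \right)} + 87\right)^{2} = \left(\frac{9 \cdot 1 \cdot 2}{2 \left(1 + 9 \cdot 1 \cdot 2\right)} + 87\right)^{2} = \left(\frac{9}{2} \cdot 2 \frac{1}{1 + 9 \cdot 2} + 87\right)^{2} = \left(\frac{9}{2} \cdot 2 \frac{1}{1 + 18} + 87\right)^{2} = \left(\frac{9}{2} \cdot 2 \cdot \frac{1}{19} + 87\right)^{2} = \left(\frac{9}{19} + 87\right)^{2} = \left(\frac{1662}{19}\right)^{2} = \frac{2762244}{361}$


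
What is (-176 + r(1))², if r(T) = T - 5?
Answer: 32400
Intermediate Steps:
r(T) = -5 + T
(-176 + r(1))² = (-176 + (-5 + 1))² = (-176 - 4)² = (-180)² = 32400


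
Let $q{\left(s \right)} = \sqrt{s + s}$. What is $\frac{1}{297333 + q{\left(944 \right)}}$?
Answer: $\frac{297333}{88406911001} - \frac{4 \sqrt{118}}{88406911001} \approx 3.3627 \cdot 10^{-6}$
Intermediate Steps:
$q{\left(s \right)} = \sqrt{2} \sqrt{s}$ ($q{\left(s \right)} = \sqrt{2 s} = \sqrt{2} \sqrt{s}$)
$\frac{1}{297333 + q{\left(944 \right)}} = \frac{1}{297333 + \sqrt{2} \sqrt{944}} = \frac{1}{297333 + \sqrt{2} \cdot 4 \sqrt{59}} = \frac{1}{297333 + 4 \sqrt{118}}$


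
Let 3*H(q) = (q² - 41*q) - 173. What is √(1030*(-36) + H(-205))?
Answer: I*√182949/3 ≈ 142.58*I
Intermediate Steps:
H(q) = -173/3 - 41*q/3 + q²/3 (H(q) = ((q² - 41*q) - 173)/3 = (-173 + q² - 41*q)/3 = -173/3 - 41*q/3 + q²/3)
√(1030*(-36) + H(-205)) = √(1030*(-36) + (-173/3 - 41/3*(-205) + (⅓)*(-205)²)) = √(-37080 + (-173/3 + 8405/3 + (⅓)*42025)) = √(-37080 + (-173/3 + 8405/3 + 42025/3)) = √(-37080 + 50257/3) = √(-60983/3) = I*√182949/3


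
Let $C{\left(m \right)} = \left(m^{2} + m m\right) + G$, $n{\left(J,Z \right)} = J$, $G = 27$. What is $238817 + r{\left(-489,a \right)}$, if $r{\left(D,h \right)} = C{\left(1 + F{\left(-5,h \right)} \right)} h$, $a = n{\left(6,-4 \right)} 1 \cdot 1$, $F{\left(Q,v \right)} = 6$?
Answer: $239567$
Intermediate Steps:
$a = 6$ ($a = 6 \cdot 1 \cdot 1 = 6 \cdot 1 = 6$)
$C{\left(m \right)} = 27 + 2 m^{2}$ ($C{\left(m \right)} = \left(m^{2} + m m\right) + 27 = \left(m^{2} + m^{2}\right) + 27 = 2 m^{2} + 27 = 27 + 2 m^{2}$)
$r{\left(D,h \right)} = 125 h$ ($r{\left(D,h \right)} = \left(27 + 2 \left(1 + 6\right)^{2}\right) h = \left(27 + 2 \cdot 7^{2}\right) h = \left(27 + 2 \cdot 49\right) h = \left(27 + 98\right) h = 125 h$)
$238817 + r{\left(-489,a \right)} = 238817 + 125 \cdot 6 = 238817 + 750 = 239567$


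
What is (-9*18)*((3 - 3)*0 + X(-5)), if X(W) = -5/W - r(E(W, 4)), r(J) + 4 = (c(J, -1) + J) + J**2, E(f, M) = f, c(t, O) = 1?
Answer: 2592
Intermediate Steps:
r(J) = -3 + J + J**2 (r(J) = -4 + ((1 + J) + J**2) = -4 + (1 + J + J**2) = -3 + J + J**2)
X(W) = 3 - W - W**2 - 5/W (X(W) = -5/W - (-3 + W + W**2) = -5/W + (3 - W - W**2) = 3 - W - W**2 - 5/W)
(-9*18)*((3 - 3)*0 + X(-5)) = (-9*18)*((3 - 3)*0 + (3 - 1*(-5) - 1*(-5)**2 - 5/(-5))) = -162*(0*0 + (3 + 5 - 1*25 - 5*(-1/5))) = -162*(0 + (3 + 5 - 25 + 1)) = -162*(0 - 16) = -162*(-16) = 2592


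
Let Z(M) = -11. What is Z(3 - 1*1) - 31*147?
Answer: -4568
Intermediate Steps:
Z(3 - 1*1) - 31*147 = -11 - 31*147 = -11 - 4557 = -4568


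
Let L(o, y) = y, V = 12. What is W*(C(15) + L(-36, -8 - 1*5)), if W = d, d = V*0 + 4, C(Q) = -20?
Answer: -132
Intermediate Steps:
d = 4 (d = 12*0 + 4 = 0 + 4 = 4)
W = 4
W*(C(15) + L(-36, -8 - 1*5)) = 4*(-20 + (-8 - 1*5)) = 4*(-20 + (-8 - 5)) = 4*(-20 - 13) = 4*(-33) = -132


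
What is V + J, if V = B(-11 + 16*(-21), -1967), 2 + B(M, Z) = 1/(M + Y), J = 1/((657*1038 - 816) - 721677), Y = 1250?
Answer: -24384046/12198627 ≈ -1.9989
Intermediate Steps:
J = -1/40527 (J = 1/((681966 - 816) - 721677) = 1/(681150 - 721677) = 1/(-40527) = -1/40527 ≈ -2.4675e-5)
B(M, Z) = -2 + 1/(1250 + M) (B(M, Z) = -2 + 1/(M + 1250) = -2 + 1/(1250 + M))
V = -1805/903 (V = (-2499 - 2*(-11 + 16*(-21)))/(1250 + (-11 + 16*(-21))) = (-2499 - 2*(-11 - 336))/(1250 + (-11 - 336)) = (-2499 - 2*(-347))/(1250 - 347) = (-2499 + 694)/903 = (1/903)*(-1805) = -1805/903 ≈ -1.9989)
V + J = -1805/903 - 1/40527 = -24384046/12198627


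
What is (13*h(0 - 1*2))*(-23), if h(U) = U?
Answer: 598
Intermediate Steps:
(13*h(0 - 1*2))*(-23) = (13*(0 - 1*2))*(-23) = (13*(0 - 2))*(-23) = (13*(-2))*(-23) = -26*(-23) = 598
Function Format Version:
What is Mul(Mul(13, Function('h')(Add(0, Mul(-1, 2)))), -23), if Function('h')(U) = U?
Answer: 598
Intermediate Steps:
Mul(Mul(13, Function('h')(Add(0, Mul(-1, 2)))), -23) = Mul(Mul(13, Add(0, Mul(-1, 2))), -23) = Mul(Mul(13, Add(0, -2)), -23) = Mul(Mul(13, -2), -23) = Mul(-26, -23) = 598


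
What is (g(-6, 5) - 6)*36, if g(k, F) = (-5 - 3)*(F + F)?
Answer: -3096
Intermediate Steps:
g(k, F) = -16*F
(g(-6, 5) - 6)*36 = (-16*5 - 6)*36 = (-80 - 6)*36 = -86*36 = -3096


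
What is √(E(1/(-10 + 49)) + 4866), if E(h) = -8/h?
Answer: 3*√506 ≈ 67.483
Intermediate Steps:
√(E(1/(-10 + 49)) + 4866) = √(-8/(1/(-10 + 49)) + 4866) = √(-8/(1/39) + 4866) = √(-8/1/39 + 4866) = √(-8*39 + 4866) = √(-312 + 4866) = √4554 = 3*√506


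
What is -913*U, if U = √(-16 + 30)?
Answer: -913*√14 ≈ -3416.1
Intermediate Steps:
U = √14 ≈ 3.7417
-913*U = -913*√14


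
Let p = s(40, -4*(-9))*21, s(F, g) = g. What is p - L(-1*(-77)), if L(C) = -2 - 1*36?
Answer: 794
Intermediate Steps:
L(C) = -38 (L(C) = -2 - 36 = -38)
p = 756 (p = -4*(-9)*21 = 36*21 = 756)
p - L(-1*(-77)) = 756 - 1*(-38) = 756 + 38 = 794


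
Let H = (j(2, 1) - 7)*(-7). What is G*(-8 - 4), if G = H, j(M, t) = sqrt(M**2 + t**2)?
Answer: -588 + 84*sqrt(5) ≈ -400.17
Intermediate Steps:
H = 49 - 7*sqrt(5) (H = (sqrt(2**2 + 1**2) - 7)*(-7) = (sqrt(4 + 1) - 7)*(-7) = (sqrt(5) - 7)*(-7) = (-7 + sqrt(5))*(-7) = 49 - 7*sqrt(5) ≈ 33.348)
G = 49 - 7*sqrt(5) ≈ 33.348
G*(-8 - 4) = (49 - 7*sqrt(5))*(-8 - 4) = (49 - 7*sqrt(5))*(-12) = -588 + 84*sqrt(5)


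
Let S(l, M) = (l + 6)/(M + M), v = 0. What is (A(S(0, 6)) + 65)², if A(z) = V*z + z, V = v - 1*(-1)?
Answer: 4356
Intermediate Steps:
V = 1 (V = 0 - 1*(-1) = 0 + 1 = 1)
S(l, M) = (6 + l)/(2*M) (S(l, M) = (6 + l)/((2*M)) = (6 + l)*(1/(2*M)) = (6 + l)/(2*M))
A(z) = 2*z (A(z) = 1*z + z = z + z = 2*z)
(A(S(0, 6)) + 65)² = (2*((½)*(6 + 0)/6) + 65)² = (2*((½)*(⅙)*6) + 65)² = (2*(½) + 65)² = (1 + 65)² = 66² = 4356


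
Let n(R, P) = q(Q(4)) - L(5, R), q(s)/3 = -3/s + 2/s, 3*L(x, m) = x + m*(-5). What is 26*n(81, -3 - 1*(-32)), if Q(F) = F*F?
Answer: 83083/24 ≈ 3461.8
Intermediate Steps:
Q(F) = F²
L(x, m) = -5*m/3 + x/3 (L(x, m) = (x + m*(-5))/3 = (x - 5*m)/3 = -5*m/3 + x/3)
q(s) = -3/s (q(s) = 3*(-3/s + 2/s) = 3*(-1/s) = -3/s)
n(R, P) = -89/48 + 5*R/3 (n(R, P) = -3/(4²) - (-5*R/3 + (⅓)*5) = -3/16 - (-5*R/3 + 5/3) = -3*1/16 - (5/3 - 5*R/3) = -3/16 + (-5/3 + 5*R/3) = -89/48 + 5*R/3)
26*n(81, -3 - 1*(-32)) = 26*(-89/48 + (5/3)*81) = 26*(-89/48 + 135) = 26*(6391/48) = 83083/24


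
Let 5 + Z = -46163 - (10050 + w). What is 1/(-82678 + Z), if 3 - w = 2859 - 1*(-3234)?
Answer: -1/132806 ≈ -7.5298e-6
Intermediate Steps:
w = -6090 (w = 3 - (2859 - 1*(-3234)) = 3 - (2859 + 3234) = 3 - 1*6093 = 3 - 6093 = -6090)
Z = -50128 (Z = -5 + (-46163 - (10050 - 6090)) = -5 + (-46163 - 1*3960) = -5 + (-46163 - 3960) = -5 - 50123 = -50128)
1/(-82678 + Z) = 1/(-82678 - 50128) = 1/(-132806) = -1/132806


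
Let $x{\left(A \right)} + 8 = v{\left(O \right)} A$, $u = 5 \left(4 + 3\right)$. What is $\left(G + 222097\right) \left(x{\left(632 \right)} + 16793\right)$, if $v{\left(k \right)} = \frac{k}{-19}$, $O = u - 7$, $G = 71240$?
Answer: $\frac{88358677803}{19} \approx 4.6505 \cdot 10^{9}$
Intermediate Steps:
$u = 35$ ($u = 5 \cdot 7 = 35$)
$O = 28$ ($O = 35 - 7 = 28$)
$v{\left(k \right)} = - \frac{k}{19}$ ($v{\left(k \right)} = k \left(- \frac{1}{19}\right) = - \frac{k}{19}$)
$x{\left(A \right)} = -8 - \frac{28 A}{19}$ ($x{\left(A \right)} = -8 + \left(- \frac{1}{19}\right) 28 A = -8 - \frac{28 A}{19}$)
$\left(G + 222097\right) \left(x{\left(632 \right)} + 16793\right) = \left(71240 + 222097\right) \left(\left(-8 - \frac{17696}{19}\right) + 16793\right) = 293337 \left(\left(-8 - \frac{17696}{19}\right) + 16793\right) = 293337 \left(- \frac{17848}{19} + 16793\right) = 293337 \cdot \frac{301219}{19} = \frac{88358677803}{19}$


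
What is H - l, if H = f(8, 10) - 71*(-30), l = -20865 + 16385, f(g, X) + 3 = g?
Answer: 6615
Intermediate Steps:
f(g, X) = -3 + g
l = -4480
H = 2135 (H = (-3 + 8) - 71*(-30) = 5 + 2130 = 2135)
H - l = 2135 - 1*(-4480) = 2135 + 4480 = 6615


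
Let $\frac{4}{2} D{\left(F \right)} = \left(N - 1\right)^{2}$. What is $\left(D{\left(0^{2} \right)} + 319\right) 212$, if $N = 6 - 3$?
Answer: $68052$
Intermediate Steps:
$N = 3$ ($N = 6 - 3 = 3$)
$D{\left(F \right)} = 2$ ($D{\left(F \right)} = \frac{\left(3 - 1\right)^{2}}{2} = \frac{2^{2}}{2} = \frac{1}{2} \cdot 4 = 2$)
$\left(D{\left(0^{2} \right)} + 319\right) 212 = \left(2 + 319\right) 212 = 321 \cdot 212 = 68052$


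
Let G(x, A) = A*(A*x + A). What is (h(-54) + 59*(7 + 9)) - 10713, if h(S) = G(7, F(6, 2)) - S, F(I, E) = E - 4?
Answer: -9683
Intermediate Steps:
F(I, E) = -4 + E
G(x, A) = A*(A + A*x)
h(S) = 32 - S (h(S) = (-4 + 2)²*(1 + 7) - S = (-2)²*8 - S = 4*8 - S = 32 - S)
(h(-54) + 59*(7 + 9)) - 10713 = ((32 - 1*(-54)) + 59*(7 + 9)) - 10713 = ((32 + 54) + 59*16) - 10713 = (86 + 944) - 10713 = 1030 - 10713 = -9683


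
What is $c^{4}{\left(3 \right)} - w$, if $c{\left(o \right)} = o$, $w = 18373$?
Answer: $-18292$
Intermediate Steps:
$c^{4}{\left(3 \right)} - w = 3^{4} - 18373 = 81 - 18373 = -18292$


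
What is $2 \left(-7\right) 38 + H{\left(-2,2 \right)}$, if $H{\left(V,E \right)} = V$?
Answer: $-534$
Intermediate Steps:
$2 \left(-7\right) 38 + H{\left(-2,2 \right)} = 2 \left(-7\right) 38 - 2 = \left(-14\right) 38 - 2 = -532 - 2 = -534$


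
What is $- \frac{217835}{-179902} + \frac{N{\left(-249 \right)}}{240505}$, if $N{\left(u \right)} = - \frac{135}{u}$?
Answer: $\frac{869682369923}{718237686466} \approx 1.2109$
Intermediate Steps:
$- \frac{217835}{-179902} + \frac{N{\left(-249 \right)}}{240505} = - \frac{217835}{-179902} + \frac{\left(-135\right) \frac{1}{-249}}{240505} = \left(-217835\right) \left(- \frac{1}{179902}\right) + \left(-135\right) \left(- \frac{1}{249}\right) \frac{1}{240505} = \frac{217835}{179902} + \frac{45}{83} \cdot \frac{1}{240505} = \frac{217835}{179902} + \frac{9}{3992383} = \frac{869682369923}{718237686466}$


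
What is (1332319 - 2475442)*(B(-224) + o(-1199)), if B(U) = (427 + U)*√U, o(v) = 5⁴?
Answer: -714451875 - 928215876*I*√14 ≈ -7.1445e+8 - 3.4731e+9*I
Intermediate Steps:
o(v) = 625
B(U) = √U*(427 + U)
(1332319 - 2475442)*(B(-224) + o(-1199)) = (1332319 - 2475442)*(√(-224)*(427 - 224) + 625) = -1143123*((4*I*√14)*203 + 625) = -1143123*(812*I*√14 + 625) = -1143123*(625 + 812*I*√14) = -714451875 - 928215876*I*√14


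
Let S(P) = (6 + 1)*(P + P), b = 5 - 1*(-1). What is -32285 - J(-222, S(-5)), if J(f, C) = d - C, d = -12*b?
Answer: -32283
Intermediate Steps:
b = 6 (b = 5 + 1 = 6)
S(P) = 14*P (S(P) = 7*(2*P) = 14*P)
d = -72 (d = -12*6 = -72)
J(f, C) = -72 - C
-32285 - J(-222, S(-5)) = -32285 - (-72 - 14*(-5)) = -32285 - (-72 - 1*(-70)) = -32285 - (-72 + 70) = -32285 - 1*(-2) = -32285 + 2 = -32283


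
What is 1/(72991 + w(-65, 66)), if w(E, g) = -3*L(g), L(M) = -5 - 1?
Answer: 1/73009 ≈ 1.3697e-5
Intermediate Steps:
L(M) = -6
w(E, g) = 18 (w(E, g) = -3*(-6) = 18)
1/(72991 + w(-65, 66)) = 1/(72991 + 18) = 1/73009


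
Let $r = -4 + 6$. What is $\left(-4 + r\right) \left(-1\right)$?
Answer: $2$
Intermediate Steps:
$r = 2$
$\left(-4 + r\right) \left(-1\right) = \left(-4 + 2\right) \left(-1\right) = \left(-2\right) \left(-1\right) = 2$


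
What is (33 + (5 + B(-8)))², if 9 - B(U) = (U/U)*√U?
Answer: 2201 - 188*I*√2 ≈ 2201.0 - 265.87*I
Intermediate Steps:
B(U) = 9 - √U (B(U) = 9 - U/U*√U = 9 - √U)
(33 + (5 + B(-8)))² = (33 + (5 + (9 - √(-8))))² = (33 + (5 + (9 - 2*I*√2)))² = (33 + (14 - 2*I*√2))² = (47 - 2*I*√2)²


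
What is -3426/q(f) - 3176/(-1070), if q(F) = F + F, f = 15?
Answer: -59509/535 ≈ -111.23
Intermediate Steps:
q(F) = 2*F
-3426/q(f) - 3176/(-1070) = -3426/(2*15) - 3176/(-1070) = -3426/30 - 3176*(-1/1070) = -3426*1/30 + 1588/535 = -571/5 + 1588/535 = -59509/535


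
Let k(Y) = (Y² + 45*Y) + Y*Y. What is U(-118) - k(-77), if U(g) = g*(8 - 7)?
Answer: -8511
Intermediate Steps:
k(Y) = 2*Y² + 45*Y (k(Y) = (Y² + 45*Y) + Y² = 2*Y² + 45*Y)
U(g) = g (U(g) = g*1 = g)
U(-118) - k(-77) = -118 - (-77)*(45 + 2*(-77)) = -118 - (-77)*(45 - 154) = -118 - (-77)*(-109) = -118 - 1*8393 = -118 - 8393 = -8511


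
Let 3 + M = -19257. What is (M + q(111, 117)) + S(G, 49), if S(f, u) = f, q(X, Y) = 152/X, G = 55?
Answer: -2131603/111 ≈ -19204.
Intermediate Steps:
M = -19260 (M = -3 - 19257 = -19260)
(M + q(111, 117)) + S(G, 49) = (-19260 + 152/111) + 55 = -2137708/111 + 55 = -2131603/111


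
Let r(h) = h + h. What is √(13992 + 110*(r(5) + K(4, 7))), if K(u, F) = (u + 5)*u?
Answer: 2*√4763 ≈ 138.03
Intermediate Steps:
r(h) = 2*h
K(u, F) = u*(5 + u) (K(u, F) = (5 + u)*u = u*(5 + u))
√(13992 + 110*(r(5) + K(4, 7))) = √(13992 + 110*(2*5 + 4*(5 + 4))) = √(13992 + 110*(10 + 4*9)) = √(13992 + 110*(10 + 36)) = √(13992 + 110*46) = √(13992 + 5060) = √19052 = 2*√4763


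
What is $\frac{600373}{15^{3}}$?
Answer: $\frac{600373}{3375} \approx 177.89$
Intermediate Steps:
$\frac{600373}{15^{3}} = \frac{600373}{3375}$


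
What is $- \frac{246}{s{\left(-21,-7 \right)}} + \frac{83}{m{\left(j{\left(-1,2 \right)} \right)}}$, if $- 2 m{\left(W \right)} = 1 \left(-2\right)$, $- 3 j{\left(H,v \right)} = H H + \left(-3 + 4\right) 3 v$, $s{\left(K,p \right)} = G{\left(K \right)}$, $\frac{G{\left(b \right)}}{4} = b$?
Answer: $\frac{1203}{14} \approx 85.929$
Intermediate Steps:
$G{\left(b \right)} = 4 b$
$s{\left(K,p \right)} = 4 K$
$j{\left(H,v \right)} = - v - \frac{H^{2}}{3}$ ($j{\left(H,v \right)} = - \frac{H H + \left(-3 + 4\right) 3 v}{3} = - \frac{H^{2} + 1 \cdot 3 v}{3} = - \frac{H^{2} + 3 v}{3} = - v - \frac{H^{2}}{3}$)
$m{\left(W \right)} = 1$ ($m{\left(W \right)} = - \frac{1 \left(-2\right)}{2} = \left(- \frac{1}{2}\right) \left(-2\right) = 1$)
$- \frac{246}{s{\left(-21,-7 \right)}} + \frac{83}{m{\left(j{\left(-1,2 \right)} \right)}} = - \frac{246}{4 \left(-21\right)} + \frac{83}{1} = - \frac{246}{-84} + 83 \cdot 1 = \left(-246\right) \left(- \frac{1}{84}\right) + 83 = \frac{41}{14} + 83 = \frac{1203}{14}$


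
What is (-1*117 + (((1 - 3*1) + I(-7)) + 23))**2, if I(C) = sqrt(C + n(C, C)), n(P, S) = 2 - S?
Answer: (96 - sqrt(2))**2 ≈ 8946.5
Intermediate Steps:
I(C) = sqrt(2) (I(C) = sqrt(C + (2 - C)) = sqrt(2))
(-1*117 + (((1 - 3*1) + I(-7)) + 23))**2 = (-1*117 + (((1 - 3*1) + sqrt(2)) + 23))**2 = (-117 + (((1 - 3) + sqrt(2)) + 23))**2 = (-117 + ((-2 + sqrt(2)) + 23))**2 = (-117 + (21 + sqrt(2)))**2 = (-96 + sqrt(2))**2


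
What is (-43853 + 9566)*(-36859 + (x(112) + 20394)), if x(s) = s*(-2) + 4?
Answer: 572078595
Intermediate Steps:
x(s) = 4 - 2*s (x(s) = -2*s + 4 = 4 - 2*s)
(-43853 + 9566)*(-36859 + (x(112) + 20394)) = (-43853 + 9566)*(-36859 + ((4 - 2*112) + 20394)) = -34287*(-36859 + ((4 - 224) + 20394)) = -34287*(-36859 + (-220 + 20394)) = -34287*(-36859 + 20174) = -34287*(-16685) = 572078595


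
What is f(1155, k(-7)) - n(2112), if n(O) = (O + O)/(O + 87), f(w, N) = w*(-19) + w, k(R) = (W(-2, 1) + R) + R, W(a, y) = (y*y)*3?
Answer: -15240478/733 ≈ -20792.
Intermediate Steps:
W(a, y) = 3*y**2 (W(a, y) = y**2*3 = 3*y**2)
k(R) = 3 + 2*R (k(R) = (3*1**2 + R) + R = (3*1 + R) + R = (3 + R) + R = 3 + 2*R)
f(w, N) = -18*w (f(w, N) = -19*w + w = -18*w)
n(O) = 2*O/(87 + O) (n(O) = (2*O)/(87 + O) = 2*O/(87 + O))
f(1155, k(-7)) - n(2112) = -18*1155 - 2*2112/(87 + 2112) = -20790 - 2*2112/2199 = -20790 - 1*1408/733 = -20790 - 1408/733 = -15240478/733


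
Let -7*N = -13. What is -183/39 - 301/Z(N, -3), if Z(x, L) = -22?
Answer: 2571/286 ≈ 8.9895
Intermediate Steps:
N = 13/7 (N = -⅐*(-13) = 13/7 ≈ 1.8571)
-183/39 - 301/Z(N, -3) = -183/39 - 301/(-22) = -183*1/39 - 301*(-1/22) = -61/13 + 301/22 = 2571/286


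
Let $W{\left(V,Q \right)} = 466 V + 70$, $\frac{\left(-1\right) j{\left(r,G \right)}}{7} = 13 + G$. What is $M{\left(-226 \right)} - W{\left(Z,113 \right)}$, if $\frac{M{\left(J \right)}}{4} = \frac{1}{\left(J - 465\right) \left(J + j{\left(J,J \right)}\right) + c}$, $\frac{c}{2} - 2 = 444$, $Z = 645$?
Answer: $- \frac{262525762724}{873223} \approx -3.0064 \cdot 10^{5}$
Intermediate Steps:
$j{\left(r,G \right)} = -91 - 7 G$ ($j{\left(r,G \right)} = - 7 \left(13 + G\right) = -91 - 7 G$)
$c = 892$ ($c = 4 + 2 \cdot 444 = 4 + 888 = 892$)
$W{\left(V,Q \right)} = 70 + 466 V$
$M{\left(J \right)} = \frac{4}{892 + \left(-465 + J\right) \left(-91 - 6 J\right)}$ ($M{\left(J \right)} = \frac{4}{\left(J - 465\right) \left(J - \left(91 + 7 J\right)\right) + 892} = \frac{4}{\left(-465 + J\right) \left(-91 - 6 J\right) + 892} = \frac{4}{892 + \left(-465 + J\right) \left(-91 - 6 J\right)}$)
$M{\left(-226 \right)} - W{\left(Z,113 \right)} = \frac{4}{43207 - 6 \left(-226\right)^{2} + 2699 \left(-226\right)} - \left(70 + 466 \cdot 645\right) = \frac{4}{43207 - 306456 - 609974} - \left(70 + 300570\right) = \frac{4}{43207 - 306456 - 609974} - 300640 = \frac{4}{-873223} - 300640 = 4 \left(- \frac{1}{873223}\right) - 300640 = - \frac{4}{873223} - 300640 = - \frac{262525762724}{873223}$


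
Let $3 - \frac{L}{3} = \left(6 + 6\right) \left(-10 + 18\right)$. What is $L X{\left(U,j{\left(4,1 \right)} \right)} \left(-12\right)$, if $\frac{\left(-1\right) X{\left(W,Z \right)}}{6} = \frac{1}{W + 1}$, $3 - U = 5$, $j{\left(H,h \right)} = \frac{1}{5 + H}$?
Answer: $20088$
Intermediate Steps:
$U = -2$ ($U = 3 - 5 = -2$)
$X{\left(W,Z \right)} = - \frac{6}{1 + W}$ ($X{\left(W,Z \right)} = - \frac{6}{W + 1} = - \frac{6}{1 + W}$)
$L = -279$ ($L = 9 - 3 \left(6 + 6\right) \left(-10 + 18\right) = 9 - 3 \cdot 12 \cdot 8 = 9 - 288 = -279$)
$L X{\left(U,j{\left(4,1 \right)} \right)} \left(-12\right) = - 279 \left(- \frac{6}{1 - 2}\right) \left(-12\right) = - 279 \left(- \frac{6}{-1}\right) \left(-12\right) = - 279 \left(\left(-6\right) \left(-1\right)\right) \left(-12\right) = \left(-279\right) 6 \left(-12\right) = \left(-1674\right) \left(-12\right) = 20088$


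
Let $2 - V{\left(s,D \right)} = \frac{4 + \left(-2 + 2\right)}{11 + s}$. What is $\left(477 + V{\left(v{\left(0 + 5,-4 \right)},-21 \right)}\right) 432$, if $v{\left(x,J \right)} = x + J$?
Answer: $206784$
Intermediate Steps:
$v{\left(x,J \right)} = J + x$
$V{\left(s,D \right)} = 2 - \frac{4}{11 + s}$ ($V{\left(s,D \right)} = 2 - \frac{4 + \left(-2 + 2\right)}{11 + s} = 2 - \frac{4 + 0}{11 + s} = 2 - \frac{4}{11 + s}$)
$\left(477 + V{\left(v{\left(0 + 5,-4 \right)},-21 \right)}\right) 432 = \left(477 + \frac{2 \left(9 + \left(-4 + \left(0 + 5\right)\right)\right)}{11 + \left(-4 + \left(0 + 5\right)\right)}\right) 432 = \left(477 + \frac{2 \left(9 + \left(-4 + 5\right)\right)}{11 + \left(-4 + 5\right)}\right) 432 = \left(477 + \frac{2 \left(9 + 1\right)}{11 + 1}\right) 432 = \left(477 + 2 \cdot \frac{1}{12} \cdot 10\right) 432 = \left(477 + \frac{5}{3}\right) 432 = \frac{1436}{3} \cdot 432 = 206784$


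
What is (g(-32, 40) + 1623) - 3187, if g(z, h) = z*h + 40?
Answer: -2804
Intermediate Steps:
g(z, h) = 40 + h*z (g(z, h) = h*z + 40 = 40 + h*z)
(g(-32, 40) + 1623) - 3187 = ((40 + 40*(-32)) + 1623) - 3187 = ((40 - 1280) + 1623) - 3187 = (-1240 + 1623) - 3187 = 383 - 3187 = -2804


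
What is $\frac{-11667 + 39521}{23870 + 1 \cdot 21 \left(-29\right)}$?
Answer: $\frac{27854}{23261} \approx 1.1975$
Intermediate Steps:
$\frac{-11667 + 39521}{23870 + 1 \cdot 21 \left(-29\right)} = \frac{27854}{23870 + 21 \left(-29\right)} = \frac{27854}{23870 - 609} = \frac{27854}{23261}$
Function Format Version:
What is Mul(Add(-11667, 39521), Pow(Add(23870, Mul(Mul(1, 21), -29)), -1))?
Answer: Rational(27854, 23261) ≈ 1.1975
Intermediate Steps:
Mul(Add(-11667, 39521), Pow(Add(23870, Mul(Mul(1, 21), -29)), -1)) = Mul(27854, Pow(Add(23870, Mul(21, -29)), -1)) = Mul(27854, Pow(Add(23870, -609), -1)) = Mul(27854, Pow(23261, -1)) = Mul(27854, Rational(1, 23261)) = Rational(27854, 23261)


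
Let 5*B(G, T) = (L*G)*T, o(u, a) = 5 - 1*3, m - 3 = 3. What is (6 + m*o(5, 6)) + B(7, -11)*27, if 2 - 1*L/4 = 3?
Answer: 8406/5 ≈ 1681.2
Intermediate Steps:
L = -4 (L = 8 - 4*3 = 8 - 12 = -4)
m = 6 (m = 3 + 3 = 6)
o(u, a) = 2 (o(u, a) = 5 - 3 = 2)
B(G, T) = -4*G*T/5 (B(G, T) = ((-4*G)*T)/5 = (-4*G*T)/5 = -4*G*T/5)
(6 + m*o(5, 6)) + B(7, -11)*27 = (6 + 6*2) - ⅘*7*(-11)*27 = (6 + 12) + (308/5)*27 = 18 + 8316/5 = 8406/5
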